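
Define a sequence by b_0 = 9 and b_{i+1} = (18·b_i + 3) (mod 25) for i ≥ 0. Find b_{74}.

We have b_0 = 9, b_1 = 15, b_2 = 23, b_3 = 17, b_4 = 9.
Since b_4 = b_0 = 9, the sequence is periodic with period 4.
(74 - 0) mod 4 = 2, so b_{74} = b_2 = 23.

23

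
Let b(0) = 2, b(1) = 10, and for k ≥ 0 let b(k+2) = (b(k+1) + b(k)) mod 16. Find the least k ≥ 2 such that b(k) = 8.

5

Listing terms: b(0) = 2, b(1) = 10, b(2) = 12, b(3) = 6, b(4) = 2, b(5) = 8, b(6) = 10, b(7) = 2, b(8) = 12, b(9) = 14, b(10) = 10, b(11) = 8, b(12) = 2, b(13) = 10.
Since (b(12), b(13)) = (b(0), b(1)) = (2, 10) (two consecutive terms determine the rest), the sequence is periodic with period 12.
The value 8 first appears (with k ≥ 2) at b(5).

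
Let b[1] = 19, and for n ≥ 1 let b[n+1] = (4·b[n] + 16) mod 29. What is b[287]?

20

Computing terms: b[1] = 19,  b[2] = 5,  b[3] = 7,  b[4] = 15,  b[5] = 18,  b[6] = 1,  b[7] = 20,  b[8] = 9,  b[9] = 23,  b[10] = 21,  b[11] = 13,  b[12] = 10,  b[13] = 27,  b[14] = 8,  b[15] = 19.
The sequence repeats with period 14.
(287 - 1) mod 14 = 6, so b[287] = b[7] = 20.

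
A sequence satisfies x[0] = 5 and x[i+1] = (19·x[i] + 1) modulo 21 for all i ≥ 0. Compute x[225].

Listing terms: x[0] = 5; x[1] = 12; x[2] = 19; x[3] = 5.
The sequence repeats with period 3.
So x[225] = x[0 + ((225-0) mod 3)] = x[0] = 5.

5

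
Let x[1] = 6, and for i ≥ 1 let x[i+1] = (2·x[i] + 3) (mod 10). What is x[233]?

1

Listing terms: x[1] = 6,  x[2] = 5,  x[3] = 3,  x[4] = 9,  x[5] = 1,  x[6] = 5.
Since x[6] = x[2] = 5, the sequence is eventually periodic: after a pre-period of length 1 it cycles with period 4.
For i ≥ 2, x[i] depends only on (i - 2) mod 4. (233 - 2) mod 4 = 3, so x[233] = x[5] = 1.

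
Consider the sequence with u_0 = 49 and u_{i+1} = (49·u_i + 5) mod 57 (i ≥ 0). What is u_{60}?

49

Listing terms: u_0 = 49,  u_1 = 12,  u_2 = 23,  u_3 = 49.
The sequence repeats with period 3.
(60 - 0) mod 3 = 0, so u_{60} = u_0 = 49.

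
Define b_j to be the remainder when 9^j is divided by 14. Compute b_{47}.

Computing terms: b_0 = 1,  b_1 = 9,  b_2 = 11,  b_3 = 1.
The sequence repeats with period 3.
So b_{47} = b_{0 + ((47-0) mod 3)} = b_2 = 11.

11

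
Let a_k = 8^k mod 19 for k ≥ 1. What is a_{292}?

a_1 = 8,  a_2 = 7,  a_3 = 18,  a_4 = 11,  a_5 = 12,  a_6 = 1,  a_7 = 8.
Since a_7 = a_1 = 8, the sequence is periodic with period 6.
So a_{292} = a_{1 + ((292-1) mod 6)} = a_4 = 11.

11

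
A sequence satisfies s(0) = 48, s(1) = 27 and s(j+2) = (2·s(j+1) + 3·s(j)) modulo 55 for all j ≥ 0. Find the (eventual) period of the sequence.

Computing terms: s(0) = 48, s(1) = 27, s(2) = 33, s(3) = 37, s(4) = 8, s(5) = 17, s(6) = 3, s(7) = 2, s(8) = 13, s(9) = 32, s(10) = 48, s(11) = 27.
Since (s(10), s(11)) = (s(0), s(1)) = (48, 27) (two consecutive terms determine the rest), the sequence is periodic with period 10.

10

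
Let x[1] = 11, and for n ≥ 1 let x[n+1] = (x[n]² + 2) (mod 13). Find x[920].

Listing terms: x[1] = 11,  x[2] = 6,  x[3] = 12,  x[4] = 3,  x[5] = 11.
Since x[5] = x[1] = 11, the sequence is periodic with period 4.
So x[920] = x[1 + ((920-1) mod 4)] = x[4] = 3.

3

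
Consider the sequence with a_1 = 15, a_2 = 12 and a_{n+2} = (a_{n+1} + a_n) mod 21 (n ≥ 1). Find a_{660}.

18

We have a_1 = 15; a_2 = 12; a_3 = 6; a_4 = 18; a_5 = 3; a_6 = 0; a_7 = 3; a_8 = 3; a_9 = 6; a_{10} = 9; a_{11} = 15; a_{12} = 3; a_{13} = 18; a_{14} = 0; a_{15} = 18; a_{16} = 18; a_{17} = 15; a_{18} = 12.
Since (a_{17}, a_{18}) = (a_1, a_2) = (15, 12) (two consecutive terms determine the rest), the sequence is periodic with period 16.
So a_{660} = a_{1 + ((660-1) mod 16)} = a_4 = 18.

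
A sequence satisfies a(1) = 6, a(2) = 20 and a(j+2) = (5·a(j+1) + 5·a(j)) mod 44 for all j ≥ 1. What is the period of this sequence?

30

a(1) = 6; a(2) = 20; a(3) = 42; a(4) = 2; a(5) = 0; a(6) = 10; a(7) = 6; a(8) = 36; a(9) = 34; a(10) = 42; a(11) = 28; a(12) = 42; a(13) = 42; a(14) = 24; a(15) = 22; a(16) = 10; a(17) = 28; a(18) = 14; a(19) = 34; a(20) = 20; a(21) = 6; a(22) = 42; a(23) = 20; a(24) = 2; a(25) = 22; a(26) = 32; a(27) = 6; a(28) = 14; a(29) = 12; a(30) = 42; a(31) = 6; a(32) = 20.
The sequence repeats with period 30.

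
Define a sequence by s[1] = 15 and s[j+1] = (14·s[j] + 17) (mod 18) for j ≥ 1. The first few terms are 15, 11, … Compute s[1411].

s[1] = 15; s[2] = 11; s[3] = 9; s[4] = 17; s[5] = 3; s[6] = 5; s[7] = 15.
Since s[7] = s[1] = 15, the sequence is periodic with period 6.
So s[1411] = s[1 + ((1411-1) mod 6)] = s[1] = 15.

15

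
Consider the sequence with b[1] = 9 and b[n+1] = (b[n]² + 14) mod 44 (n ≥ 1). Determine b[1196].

Computing terms: b[1] = 9; b[2] = 7; b[3] = 19; b[4] = 23; b[5] = 15; b[6] = 19.
Since b[6] = b[3] = 19, the sequence is eventually periodic: after a pre-period of length 2 it cycles with period 3.
For n ≥ 3, b[n] depends only on (n - 3) mod 3. (1196 - 3) mod 3 = 2, so b[1196] = b[5] = 15.

15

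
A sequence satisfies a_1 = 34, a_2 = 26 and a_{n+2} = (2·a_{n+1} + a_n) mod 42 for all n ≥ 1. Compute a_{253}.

a_1 = 34; a_2 = 26; a_3 = 2; a_4 = 30; a_5 = 20; a_6 = 28; a_7 = 34; a_8 = 12; a_9 = 16; a_{10} = 2; a_{11} = 20; a_{12} = 0; a_{13} = 20; a_{14} = 40; a_{15} = 16; a_{16} = 30; a_{17} = 34; a_{18} = 14; a_{19} = 20; a_{20} = 12; a_{21} = 2; a_{22} = 16; a_{23} = 34; a_{24} = 0; a_{25} = 34; a_{26} = 26.
The sequence repeats with period 24.
So a_{253} = a_{1 + ((253-1) mod 24)} = a_{13} = 20.

20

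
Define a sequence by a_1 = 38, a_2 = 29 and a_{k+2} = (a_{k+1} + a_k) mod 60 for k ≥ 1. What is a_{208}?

36

a_1 = 38,  a_2 = 29,  a_3 = 7,  a_4 = 36,  a_5 = 43,  a_6 = 19,  a_7 = 2,  a_8 = 21,  a_9 = 23,  a_{10} = 44,  a_{11} = 7,  a_{12} = 51,  a_{13} = 58,  a_{14} = 49,  a_{15} = 47,  a_{16} = 36,  a_{17} = 23,  a_{18} = 59,  a_{19} = 22,  a_{20} = 21,  a_{21} = 43,  a_{22} = 4,  a_{23} = 47,  a_{24} = 51,  a_{25} = 38,  a_{26} = 29.
Since (a_{25}, a_{26}) = (a_1, a_2) = (38, 29) (two consecutive terms determine the rest), the sequence is periodic with period 24.
So a_{208} = a_{1 + ((208-1) mod 24)} = a_{16} = 36.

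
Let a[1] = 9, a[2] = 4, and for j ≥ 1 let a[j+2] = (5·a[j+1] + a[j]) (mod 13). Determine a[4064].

9

Listing terms: a[1] = 9, a[2] = 4, a[3] = 3, a[4] = 6, a[5] = 7, a[6] = 2, a[7] = 4, a[8] = 9, a[9] = 10, a[10] = 7, a[11] = 6, a[12] = 11, a[13] = 9, a[14] = 4.
The sequence repeats with period 12.
(4064 - 1) mod 12 = 7, so a[4064] = a[8] = 9.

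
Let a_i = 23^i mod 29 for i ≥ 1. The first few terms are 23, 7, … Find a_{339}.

16

Computing terms: a_1 = 23, a_2 = 7, a_3 = 16, a_4 = 20, a_5 = 25, a_6 = 24, a_7 = 1, a_8 = 23.
Since a_8 = a_1 = 23, the sequence is periodic with period 7.
(339 - 1) mod 7 = 2, so a_{339} = a_3 = 16.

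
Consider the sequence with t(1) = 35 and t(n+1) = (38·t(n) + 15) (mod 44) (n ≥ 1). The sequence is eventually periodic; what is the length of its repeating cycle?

5

We have t(1) = 35; t(2) = 25; t(3) = 41; t(4) = 33; t(5) = 37; t(6) = 13; t(7) = 25.
Since t(7) = t(2) = 25, the sequence is eventually periodic: after a pre-period of length 1 it cycles with period 5.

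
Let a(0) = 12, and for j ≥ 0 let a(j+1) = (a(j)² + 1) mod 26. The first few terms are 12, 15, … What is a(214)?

18

Listing terms: a(0) = 12, a(1) = 15, a(2) = 18, a(3) = 13, a(4) = 14, a(5) = 15.
Since a(5) = a(1) = 15, the sequence is eventually periodic: after a pre-period of length 1 it cycles with period 4.
For j ≥ 1, a(j) depends only on (j - 1) mod 4. (214 - 1) mod 4 = 1, so a(214) = a(2) = 18.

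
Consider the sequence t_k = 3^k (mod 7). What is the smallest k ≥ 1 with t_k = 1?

We have t_0 = 1; t_1 = 3; t_2 = 2; t_3 = 6; t_4 = 4; t_5 = 5; t_6 = 1.
Since t_6 = t_0 = 1, the sequence is periodic with period 6.
The value 1 next appears (with k ≥ 1) at t_6.

6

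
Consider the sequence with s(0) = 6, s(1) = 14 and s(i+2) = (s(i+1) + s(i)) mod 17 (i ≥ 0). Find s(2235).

Listing terms: s(0) = 6,  s(1) = 14,  s(2) = 3,  s(3) = 0,  s(4) = 3,  s(5) = 3,  s(6) = 6,  s(7) = 9,  s(8) = 15,  s(9) = 7,  s(10) = 5,  s(11) = 12,  s(12) = 0,  s(13) = 12,  s(14) = 12,  s(15) = 7,  s(16) = 2,  s(17) = 9,  s(18) = 11,  s(19) = 3,  s(20) = 14,  s(21) = 0,  s(22) = 14,  s(23) = 14,  s(24) = 11,  s(25) = 8,  s(26) = 2,  s(27) = 10,  s(28) = 12,  s(29) = 5,  s(30) = 0,  s(31) = 5,  s(32) = 5,  s(33) = 10,  s(34) = 15,  s(35) = 8,  s(36) = 6,  s(37) = 14.
Since (s(36), s(37)) = (s(0), s(1)) = (6, 14) (two consecutive terms determine the rest), the sequence is periodic with period 36.
(2235 - 0) mod 36 = 3, so s(2235) = s(3) = 0.

0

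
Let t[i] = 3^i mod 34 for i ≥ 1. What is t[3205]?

Computing terms: t[1] = 3,  t[2] = 9,  t[3] = 27,  t[4] = 13,  t[5] = 5,  t[6] = 15,  t[7] = 11,  t[8] = 33,  t[9] = 31,  t[10] = 25,  t[11] = 7,  t[12] = 21,  t[13] = 29,  t[14] = 19,  t[15] = 23,  t[16] = 1,  t[17] = 3.
The sequence repeats with period 16.
(3205 - 1) mod 16 = 4, so t[3205] = t[5] = 5.

5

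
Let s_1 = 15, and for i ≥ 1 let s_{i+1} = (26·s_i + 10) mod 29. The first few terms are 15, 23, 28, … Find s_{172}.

13

Computing terms: s_1 = 15; s_2 = 23; s_3 = 28; s_4 = 13; s_5 = 0; s_6 = 10; s_7 = 9; s_8 = 12; s_9 = 3; s_{10} = 1; s_{11} = 7; s_{12} = 18; s_{13} = 14; s_{14} = 26; s_{15} = 19; s_{16} = 11; s_{17} = 6; s_{18} = 21; s_{19} = 5; s_{20} = 24; s_{21} = 25; s_{22} = 22; s_{23} = 2; s_{24} = 4; s_{25} = 27; s_{26} = 16; s_{27} = 20; s_{28} = 8; s_{29} = 15.
The sequence repeats with period 28.
(172 - 1) mod 28 = 3, so s_{172} = s_4 = 13.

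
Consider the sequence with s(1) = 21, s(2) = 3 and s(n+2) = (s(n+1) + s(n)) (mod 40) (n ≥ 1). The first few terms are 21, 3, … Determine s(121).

We have s(1) = 21, s(2) = 3, s(3) = 24, s(4) = 27, s(5) = 11, s(6) = 38, s(7) = 9, s(8) = 7, s(9) = 16, s(10) = 23, s(11) = 39, s(12) = 22, s(13) = 21, s(14) = 3.
The sequence repeats with period 12.
So s(121) = s(1 + ((121-1) mod 12)) = s(1) = 21.

21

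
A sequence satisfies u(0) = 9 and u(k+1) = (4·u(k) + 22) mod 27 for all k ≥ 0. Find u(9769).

u(0) = 9, u(1) = 4, u(2) = 11, u(3) = 12, u(4) = 16, u(5) = 5, u(6) = 15, u(7) = 1, u(8) = 26, u(9) = 18, u(10) = 13, u(11) = 20, u(12) = 21, u(13) = 25, u(14) = 14, u(15) = 24, u(16) = 10, u(17) = 8, u(18) = 0, u(19) = 22, u(20) = 2, u(21) = 3, u(22) = 7, u(23) = 23, u(24) = 6, u(25) = 19, u(26) = 17, u(27) = 9.
The sequence repeats with period 27.
(9769 - 0) mod 27 = 22, so u(9769) = u(22) = 7.

7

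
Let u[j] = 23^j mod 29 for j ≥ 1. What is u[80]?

We have u[1] = 23; u[2] = 7; u[3] = 16; u[4] = 20; u[5] = 25; u[6] = 24; u[7] = 1; u[8] = 23.
Since u[8] = u[1] = 23, the sequence is periodic with period 7.
(80 - 1) mod 7 = 2, so u[80] = u[3] = 16.

16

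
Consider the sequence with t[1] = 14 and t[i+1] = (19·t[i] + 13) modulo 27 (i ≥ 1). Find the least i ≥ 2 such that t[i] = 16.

15

t[1] = 14, t[2] = 9, t[3] = 22, t[4] = 26, t[5] = 21, t[6] = 7, t[7] = 11, t[8] = 6, t[9] = 19, t[10] = 23, t[11] = 18, t[12] = 4, t[13] = 8, t[14] = 3, t[15] = 16, t[16] = 20, t[17] = 15, t[18] = 1, t[19] = 5, t[20] = 0, t[21] = 13, t[22] = 17, t[23] = 12, t[24] = 25, t[25] = 2, t[26] = 24, t[27] = 10, t[28] = 14.
The sequence repeats with period 27.
The value 16 first appears (with i ≥ 2) at t[15].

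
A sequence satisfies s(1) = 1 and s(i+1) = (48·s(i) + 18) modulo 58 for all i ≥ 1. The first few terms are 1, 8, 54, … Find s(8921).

We have s(1) = 1, s(2) = 8, s(3) = 54, s(4) = 0, s(5) = 18, s(6) = 12, s(7) = 14, s(8) = 52, s(9) = 20, s(10) = 50, s(11) = 40, s(12) = 24, s(13) = 10, s(14) = 34, s(15) = 26, s(16) = 48, s(17) = 2, s(18) = 56, s(19) = 38, s(20) = 44, s(21) = 42, s(22) = 4, s(23) = 36, s(24) = 6, s(25) = 16, s(26) = 32, s(27) = 46, s(28) = 22, s(29) = 30, s(30) = 8.
Since s(30) = s(2) = 8, the sequence is eventually periodic: after a pre-period of length 1 it cycles with period 28.
For i ≥ 2, s(i) depends only on (i - 2) mod 28. (8921 - 2) mod 28 = 15, so s(8921) = s(17) = 2.

2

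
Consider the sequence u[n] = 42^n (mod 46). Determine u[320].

Computing terms: u[0] = 1, u[1] = 42, u[2] = 16, u[3] = 28, u[4] = 26, u[5] = 34, u[6] = 2, u[7] = 38, u[8] = 32, u[9] = 10, u[10] = 6, u[11] = 22, u[12] = 4, u[13] = 30, u[14] = 18, u[15] = 20, u[16] = 12, u[17] = 44, u[18] = 8, u[19] = 14, u[20] = 36, u[21] = 40, u[22] = 24, u[23] = 42.
Since u[23] = u[1] = 42, the sequence is eventually periodic: after a pre-period of length 1 it cycles with period 22.
For n ≥ 1, u[n] depends only on (n - 1) mod 22. (320 - 1) mod 22 = 11, so u[320] = u[12] = 4.

4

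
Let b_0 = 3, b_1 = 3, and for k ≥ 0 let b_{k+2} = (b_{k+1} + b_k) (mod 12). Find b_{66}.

Computing terms: b_0 = 3, b_1 = 3, b_2 = 6, b_3 = 9, b_4 = 3, b_5 = 0, b_6 = 3, b_7 = 3.
Since (b_6, b_7) = (b_0, b_1) = (3, 3) (two consecutive terms determine the rest), the sequence is periodic with period 6.
So b_{66} = b_{0 + ((66-0) mod 6)} = b_0 = 3.

3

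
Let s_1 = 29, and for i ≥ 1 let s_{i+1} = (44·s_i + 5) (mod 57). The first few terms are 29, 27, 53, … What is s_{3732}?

54

We have s_1 = 29,  s_2 = 27,  s_3 = 53,  s_4 = 0,  s_5 = 5,  s_6 = 54,  s_7 = 44,  s_8 = 3,  s_9 = 23,  s_{10} = 48,  s_{11} = 8,  s_{12} = 15,  s_{13} = 38,  s_{14} = 24,  s_{15} = 35,  s_{16} = 6,  s_{17} = 41,  s_{18} = 42,  s_{19} = 29.
The sequence repeats with period 18.
(3732 - 1) mod 18 = 5, so s_{3732} = s_6 = 54.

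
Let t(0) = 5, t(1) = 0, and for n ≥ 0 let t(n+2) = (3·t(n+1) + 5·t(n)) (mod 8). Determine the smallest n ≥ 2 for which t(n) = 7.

We have t(0) = 5; t(1) = 0; t(2) = 1; t(3) = 3; t(4) = 6; t(5) = 1; t(6) = 1; t(7) = 0; t(8) = 5; t(9) = 7; t(10) = 6; t(11) = 5; t(12) = 5; t(13) = 0.
The sequence repeats with period 12.
The value 7 first appears (with n ≥ 2) at t(9).

9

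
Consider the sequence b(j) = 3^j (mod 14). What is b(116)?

Computing terms: b(1) = 3, b(2) = 9, b(3) = 13, b(4) = 11, b(5) = 5, b(6) = 1, b(7) = 3.
The sequence repeats with period 6.
So b(116) = b(1 + ((116-1) mod 6)) = b(2) = 9.

9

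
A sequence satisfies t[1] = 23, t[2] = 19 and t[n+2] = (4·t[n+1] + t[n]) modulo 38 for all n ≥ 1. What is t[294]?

3

Computing terms: t[1] = 23,  t[2] = 19,  t[3] = 23,  t[4] = 35,  t[5] = 11,  t[6] = 3,  t[7] = 23,  t[8] = 19.
Since (t[7], t[8]) = (t[1], t[2]) = (23, 19) (two consecutive terms determine the rest), the sequence is periodic with period 6.
(294 - 1) mod 6 = 5, so t[294] = t[6] = 3.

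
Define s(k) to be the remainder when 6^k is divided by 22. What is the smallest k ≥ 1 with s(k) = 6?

s(0) = 1,  s(1) = 6,  s(2) = 14,  s(3) = 18,  s(4) = 20,  s(5) = 10,  s(6) = 16,  s(7) = 8,  s(8) = 4,  s(9) = 2,  s(10) = 12,  s(11) = 6.
Since s(11) = s(1) = 6, the sequence is eventually periodic: after a pre-period of length 1 it cycles with period 10.
The value 6 first appears (with k ≥ 1) at s(1).

1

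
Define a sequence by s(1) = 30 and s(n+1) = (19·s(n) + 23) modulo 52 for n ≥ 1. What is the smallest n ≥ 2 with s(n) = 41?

10

Computing terms: s(1) = 30; s(2) = 21; s(3) = 6; s(4) = 33; s(5) = 26; s(6) = 49; s(7) = 18; s(8) = 1; s(9) = 42; s(10) = 41; s(11) = 22; s(12) = 25; s(13) = 30.
The sequence repeats with period 12.
The value 41 first appears (with n ≥ 2) at s(10).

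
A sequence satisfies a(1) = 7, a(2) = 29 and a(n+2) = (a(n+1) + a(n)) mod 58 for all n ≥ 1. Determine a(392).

51

We have a(1) = 7; a(2) = 29; a(3) = 36; a(4) = 7; a(5) = 43; a(6) = 50; a(7) = 35; a(8) = 27; a(9) = 4; a(10) = 31; a(11) = 35; a(12) = 8; a(13) = 43; a(14) = 51; a(15) = 36; a(16) = 29; a(17) = 7; a(18) = 36; a(19) = 43; a(20) = 21; a(21) = 6; a(22) = 27; a(23) = 33; a(24) = 2; a(25) = 35; a(26) = 37; a(27) = 14; a(28) = 51; a(29) = 7; a(30) = 0; a(31) = 7; a(32) = 7; a(33) = 14; a(34) = 21; a(35) = 35; a(36) = 56; a(37) = 33; a(38) = 31; a(39) = 6; a(40) = 37; a(41) = 43; a(42) = 22; a(43) = 7; a(44) = 29.
The sequence repeats with period 42.
So a(392) = a(1 + ((392-1) mod 42)) = a(14) = 51.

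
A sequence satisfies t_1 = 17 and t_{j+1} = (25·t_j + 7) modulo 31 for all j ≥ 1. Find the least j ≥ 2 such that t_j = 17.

t_1 = 17,  t_2 = 29,  t_3 = 19,  t_4 = 17.
Since t_4 = t_1 = 17, the sequence is periodic with period 3.
The value 17 next appears (with j ≥ 2) at t_4.

4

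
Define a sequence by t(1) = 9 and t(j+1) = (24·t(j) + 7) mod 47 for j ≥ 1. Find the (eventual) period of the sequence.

23

Listing terms: t(1) = 9, t(2) = 35, t(3) = 1, t(4) = 31, t(5) = 46, t(6) = 30, t(7) = 22, t(8) = 18, t(9) = 16, t(10) = 15, t(11) = 38, t(12) = 26, t(13) = 20, t(14) = 17, t(15) = 39, t(16) = 3, t(17) = 32, t(18) = 23, t(19) = 42, t(20) = 28, t(21) = 21, t(22) = 41, t(23) = 4, t(24) = 9.
The sequence repeats with period 23.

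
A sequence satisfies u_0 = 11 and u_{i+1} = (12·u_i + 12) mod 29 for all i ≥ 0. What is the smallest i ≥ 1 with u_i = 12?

3

Listing terms: u_0 = 11, u_1 = 28, u_2 = 0, u_3 = 12, u_4 = 11.
Since u_4 = u_0 = 11, the sequence is periodic with period 4.
The value 12 first appears (with i ≥ 1) at u_3.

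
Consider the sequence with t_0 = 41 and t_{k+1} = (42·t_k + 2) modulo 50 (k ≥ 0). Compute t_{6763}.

22

We have t_0 = 41, t_1 = 24, t_2 = 10, t_3 = 22, t_4 = 26, t_5 = 44, t_6 = 0, t_7 = 2, t_8 = 36, t_9 = 14, t_{10} = 40, t_{11} = 32, t_{12} = 46, t_{13} = 34, t_{14} = 30, t_{15} = 12, t_{16} = 6, t_{17} = 4, t_{18} = 20, t_{19} = 42, t_{20} = 16, t_{21} = 24.
Since t_{21} = t_1 = 24, the sequence is eventually periodic: after a pre-period of length 1 it cycles with period 20.
For k ≥ 1, t_k depends only on (k - 1) mod 20. (6763 - 1) mod 20 = 2, so t_{6763} = t_3 = 22.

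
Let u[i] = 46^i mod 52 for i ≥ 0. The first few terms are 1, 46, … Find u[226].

4

We have u[0] = 1,  u[1] = 46,  u[2] = 36,  u[3] = 44,  u[4] = 48,  u[5] = 24,  u[6] = 12,  u[7] = 32,  u[8] = 16,  u[9] = 8,  u[10] = 4,  u[11] = 28,  u[12] = 40,  u[13] = 20,  u[14] = 36.
Since u[14] = u[2] = 36, the sequence is eventually periodic: after a pre-period of length 2 it cycles with period 12.
For i ≥ 2, u[i] depends only on (i - 2) mod 12. (226 - 2) mod 12 = 8, so u[226] = u[10] = 4.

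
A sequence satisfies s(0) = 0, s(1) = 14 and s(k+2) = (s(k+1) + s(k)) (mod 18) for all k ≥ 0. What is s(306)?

14

s(0) = 0,  s(1) = 14,  s(2) = 14,  s(3) = 10,  s(4) = 6,  s(5) = 16,  s(6) = 4,  s(7) = 2,  s(8) = 6,  s(9) = 8,  s(10) = 14,  s(11) = 4,  s(12) = 0,  s(13) = 4,  s(14) = 4,  s(15) = 8,  s(16) = 12,  s(17) = 2,  s(18) = 14,  s(19) = 16,  s(20) = 12,  s(21) = 10,  s(22) = 4,  s(23) = 14,  s(24) = 0,  s(25) = 14.
Since (s(24), s(25)) = (s(0), s(1)) = (0, 14) (two consecutive terms determine the rest), the sequence is periodic with period 24.
So s(306) = s(0 + ((306-0) mod 24)) = s(18) = 14.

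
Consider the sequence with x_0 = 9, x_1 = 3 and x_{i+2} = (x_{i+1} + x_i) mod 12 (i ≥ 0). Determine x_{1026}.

9

Listing terms: x_0 = 9; x_1 = 3; x_2 = 0; x_3 = 3; x_4 = 3; x_5 = 6; x_6 = 9; x_7 = 3.
The sequence repeats with period 6.
(1026 - 0) mod 6 = 0, so x_{1026} = x_0 = 9.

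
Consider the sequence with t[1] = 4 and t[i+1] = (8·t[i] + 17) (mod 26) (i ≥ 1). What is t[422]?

23

t[1] = 4,  t[2] = 23,  t[3] = 19,  t[4] = 13,  t[5] = 17,  t[6] = 23.
Since t[6] = t[2] = 23, the sequence is eventually periodic: after a pre-period of length 1 it cycles with period 4.
For i ≥ 2, t[i] depends only on (i - 2) mod 4. (422 - 2) mod 4 = 0, so t[422] = t[2] = 23.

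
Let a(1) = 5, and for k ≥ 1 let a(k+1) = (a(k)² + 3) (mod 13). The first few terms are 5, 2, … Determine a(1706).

12

Computing terms: a(1) = 5, a(2) = 2, a(3) = 7, a(4) = 0, a(5) = 3, a(6) = 12, a(7) = 4, a(8) = 6, a(9) = 0.
Since a(9) = a(4) = 0, the sequence is eventually periodic: after a pre-period of length 3 it cycles with period 5.
For k ≥ 4, a(k) depends only on (k - 4) mod 5. (1706 - 4) mod 5 = 2, so a(1706) = a(6) = 12.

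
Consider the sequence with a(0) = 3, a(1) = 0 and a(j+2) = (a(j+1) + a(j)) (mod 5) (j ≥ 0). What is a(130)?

We have a(0) = 3,  a(1) = 0,  a(2) = 3,  a(3) = 3,  a(4) = 1,  a(5) = 4,  a(6) = 0,  a(7) = 4,  a(8) = 4,  a(9) = 3,  a(10) = 2,  a(11) = 0,  a(12) = 2,  a(13) = 2,  a(14) = 4,  a(15) = 1,  a(16) = 0,  a(17) = 1,  a(18) = 1,  a(19) = 2,  a(20) = 3,  a(21) = 0.
Since (a(20), a(21)) = (a(0), a(1)) = (3, 0) (two consecutive terms determine the rest), the sequence is periodic with period 20.
(130 - 0) mod 20 = 10, so a(130) = a(10) = 2.

2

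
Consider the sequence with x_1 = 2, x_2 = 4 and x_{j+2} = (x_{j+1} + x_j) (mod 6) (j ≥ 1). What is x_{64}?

2

We have x_1 = 2,  x_2 = 4,  x_3 = 0,  x_4 = 4,  x_5 = 4,  x_6 = 2,  x_7 = 0,  x_8 = 2,  x_9 = 2,  x_{10} = 4.
The sequence repeats with period 8.
So x_{64} = x_{1 + ((64-1) mod 8)} = x_8 = 2.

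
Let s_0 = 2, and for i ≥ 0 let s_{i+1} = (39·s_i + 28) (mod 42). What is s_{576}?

We have s_0 = 2,  s_1 = 22,  s_2 = 4,  s_3 = 16,  s_4 = 22.
Since s_4 = s_1 = 22, the sequence is eventually periodic: after a pre-period of length 1 it cycles with period 3.
For i ≥ 1, s_i depends only on (i - 1) mod 3. (576 - 1) mod 3 = 2, so s_{576} = s_3 = 16.

16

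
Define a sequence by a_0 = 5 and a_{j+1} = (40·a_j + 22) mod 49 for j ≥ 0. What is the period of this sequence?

6

Listing terms: a_0 = 5,  a_1 = 26,  a_2 = 33,  a_3 = 19,  a_4 = 47,  a_5 = 40,  a_6 = 5.
The sequence repeats with period 6.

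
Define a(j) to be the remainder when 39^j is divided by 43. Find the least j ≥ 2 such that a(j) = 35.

12

Computing terms: a(1) = 39; a(2) = 16; a(3) = 22; a(4) = 41; a(5) = 8; a(6) = 11; a(7) = 42; a(8) = 4; a(9) = 27; a(10) = 21; a(11) = 2; a(12) = 35; a(13) = 32; a(14) = 1; a(15) = 39.
The sequence repeats with period 14.
The value 35 first appears (with j ≥ 2) at a(12).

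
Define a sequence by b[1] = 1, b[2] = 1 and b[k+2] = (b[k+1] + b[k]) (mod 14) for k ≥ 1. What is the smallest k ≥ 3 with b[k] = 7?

b[1] = 1, b[2] = 1, b[3] = 2, b[4] = 3, b[5] = 5, b[6] = 8, b[7] = 13, b[8] = 7, b[9] = 6, b[10] = 13, b[11] = 5, b[12] = 4, b[13] = 9, b[14] = 13, b[15] = 8, b[16] = 7, b[17] = 1, b[18] = 8, b[19] = 9, b[20] = 3, b[21] = 12, b[22] = 1, b[23] = 13, b[24] = 0, b[25] = 13, b[26] = 13, b[27] = 12, b[28] = 11, b[29] = 9, b[30] = 6, b[31] = 1, b[32] = 7, b[33] = 8, b[34] = 1, b[35] = 9, b[36] = 10, b[37] = 5, b[38] = 1, b[39] = 6, b[40] = 7, b[41] = 13, b[42] = 6, b[43] = 5, b[44] = 11, b[45] = 2, b[46] = 13, b[47] = 1, b[48] = 0, b[49] = 1, b[50] = 1.
The sequence repeats with period 48.
The value 7 first appears (with k ≥ 3) at b[8].

8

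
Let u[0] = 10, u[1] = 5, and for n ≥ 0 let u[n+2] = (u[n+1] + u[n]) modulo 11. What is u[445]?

0

u[0] = 10, u[1] = 5, u[2] = 4, u[3] = 9, u[4] = 2, u[5] = 0, u[6] = 2, u[7] = 2, u[8] = 4, u[9] = 6, u[10] = 10, u[11] = 5.
Since (u[10], u[11]) = (u[0], u[1]) = (10, 5) (two consecutive terms determine the rest), the sequence is periodic with period 10.
(445 - 0) mod 10 = 5, so u[445] = u[5] = 0.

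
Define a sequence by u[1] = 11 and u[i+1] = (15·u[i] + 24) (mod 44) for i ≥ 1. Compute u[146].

u[1] = 11, u[2] = 13, u[3] = 43, u[4] = 9, u[5] = 27, u[6] = 33, u[7] = 35, u[8] = 21, u[9] = 31, u[10] = 5, u[11] = 11.
Since u[11] = u[1] = 11, the sequence is periodic with period 10.
So u[146] = u[1 + ((146-1) mod 10)] = u[6] = 33.

33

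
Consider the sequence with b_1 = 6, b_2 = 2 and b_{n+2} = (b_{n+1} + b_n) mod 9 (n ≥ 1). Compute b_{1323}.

8

Listing terms: b_1 = 6,  b_2 = 2,  b_3 = 8,  b_4 = 1,  b_5 = 0,  b_6 = 1,  b_7 = 1,  b_8 = 2,  b_9 = 3,  b_{10} = 5,  b_{11} = 8,  b_{12} = 4,  b_{13} = 3,  b_{14} = 7,  b_{15} = 1,  b_{16} = 8,  b_{17} = 0,  b_{18} = 8,  b_{19} = 8,  b_{20} = 7,  b_{21} = 6,  b_{22} = 4,  b_{23} = 1,  b_{24} = 5,  b_{25} = 6,  b_{26} = 2.
Since (b_{25}, b_{26}) = (b_1, b_2) = (6, 2) (two consecutive terms determine the rest), the sequence is periodic with period 24.
So b_{1323} = b_{1 + ((1323-1) mod 24)} = b_3 = 8.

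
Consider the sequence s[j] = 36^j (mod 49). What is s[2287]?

29

s[0] = 1,  s[1] = 36,  s[2] = 22,  s[3] = 8,  s[4] = 43,  s[5] = 29,  s[6] = 15,  s[7] = 1.
The sequence repeats with period 7.
So s[2287] = s[0 + ((2287-0) mod 7)] = s[5] = 29.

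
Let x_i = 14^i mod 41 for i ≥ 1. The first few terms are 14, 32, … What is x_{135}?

We have x_1 = 14,  x_2 = 32,  x_3 = 38,  x_4 = 40,  x_5 = 27,  x_6 = 9,  x_7 = 3,  x_8 = 1,  x_9 = 14.
Since x_9 = x_1 = 14, the sequence is periodic with period 8.
So x_{135} = x_{1 + ((135-1) mod 8)} = x_7 = 3.

3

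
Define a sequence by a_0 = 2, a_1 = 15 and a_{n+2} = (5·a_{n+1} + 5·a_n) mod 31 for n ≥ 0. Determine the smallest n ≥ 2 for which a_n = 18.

17

Listing terms: a_0 = 2, a_1 = 15, a_2 = 23, a_3 = 4, a_4 = 11, a_5 = 13, a_6 = 27, a_7 = 14, a_8 = 19, a_9 = 10, a_{10} = 21, a_{11} = 0, a_{12} = 12, a_{13} = 29, a_{14} = 19, a_{15} = 23, a_{16} = 24, a_{17} = 18, a_{18} = 24, a_{19} = 24, a_{20} = 23, a_{21} = 18, a_{22} = 19, a_{23} = 30, a_{24} = 28, a_{25} = 11, a_{26} = 9, a_{27} = 7, a_{28} = 18, a_{29} = 1, a_{30} = 2, a_{31} = 15.
Since (a_{30}, a_{31}) = (a_0, a_1) = (2, 15) (two consecutive terms determine the rest), the sequence is periodic with period 30.
The value 18 first appears (with n ≥ 2) at a_{17}.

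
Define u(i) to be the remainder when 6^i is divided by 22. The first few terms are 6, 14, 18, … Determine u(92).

14

We have u(1) = 6, u(2) = 14, u(3) = 18, u(4) = 20, u(5) = 10, u(6) = 16, u(7) = 8, u(8) = 4, u(9) = 2, u(10) = 12, u(11) = 6.
Since u(11) = u(1) = 6, the sequence is periodic with period 10.
(92 - 1) mod 10 = 1, so u(92) = u(2) = 14.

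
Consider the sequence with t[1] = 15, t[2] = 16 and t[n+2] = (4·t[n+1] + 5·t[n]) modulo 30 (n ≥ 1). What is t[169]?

Computing terms: t[1] = 15; t[2] = 16; t[3] = 19; t[4] = 6; t[5] = 29; t[6] = 26; t[7] = 9; t[8] = 16; t[9] = 19.
Since (t[8], t[9]) = (t[2], t[3]) = (16, 19) (two consecutive terms determine the rest), the sequence is eventually periodic: after a pre-period of length 1 it cycles with period 6.
For n ≥ 2, t[n] depends only on (n - 2) mod 6. (169 - 2) mod 6 = 5, so t[169] = t[7] = 9.

9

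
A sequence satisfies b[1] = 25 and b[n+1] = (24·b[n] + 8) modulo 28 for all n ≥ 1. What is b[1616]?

b[1] = 25,  b[2] = 20,  b[3] = 12,  b[4] = 16,  b[5] = 0,  b[6] = 8,  b[7] = 4,  b[8] = 20.
Since b[8] = b[2] = 20, the sequence is eventually periodic: after a pre-period of length 1 it cycles with period 6.
For n ≥ 2, b[n] depends only on (n - 2) mod 6. (1616 - 2) mod 6 = 0, so b[1616] = b[2] = 20.

20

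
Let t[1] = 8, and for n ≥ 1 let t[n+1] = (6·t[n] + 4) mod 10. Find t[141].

8

We have t[1] = 8, t[2] = 2, t[3] = 6, t[4] = 0, t[5] = 4, t[6] = 8.
Since t[6] = t[1] = 8, the sequence is periodic with period 5.
(141 - 1) mod 5 = 0, so t[141] = t[1] = 8.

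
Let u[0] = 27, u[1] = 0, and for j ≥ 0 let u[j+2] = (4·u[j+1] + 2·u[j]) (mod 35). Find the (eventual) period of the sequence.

Computing terms: u[0] = 27, u[1] = 0, u[2] = 19, u[3] = 6, u[4] = 27, u[5] = 15, u[6] = 9, u[7] = 31, u[8] = 2, u[9] = 0, u[10] = 4, u[11] = 16, u[12] = 2, u[13] = 5, u[14] = 24, u[15] = 1, u[16] = 17, u[17] = 0, u[18] = 34, u[19] = 31, u[20] = 17, u[21] = 25, u[22] = 29, u[23] = 26, u[24] = 22, u[25] = 0, u[26] = 9, u[27] = 1, u[28] = 22, u[29] = 20, u[30] = 19, u[31] = 11, u[32] = 12, u[33] = 0, u[34] = 24, u[35] = 26, u[36] = 12, u[37] = 30, u[38] = 4, u[39] = 6, u[40] = 32, u[41] = 0, u[42] = 29, u[43] = 11, u[44] = 32, u[45] = 10, u[46] = 34, u[47] = 16, u[48] = 27, u[49] = 0.
The sequence repeats with period 48.

48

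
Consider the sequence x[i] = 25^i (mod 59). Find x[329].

x[0] = 1, x[1] = 25, x[2] = 35, x[3] = 49, x[4] = 45, x[5] = 4, x[6] = 41, x[7] = 22, x[8] = 19, x[9] = 3, x[10] = 16, x[11] = 46, x[12] = 29, x[13] = 17, x[14] = 12, x[15] = 5, x[16] = 7, x[17] = 57, x[18] = 9, x[19] = 48, x[20] = 20, x[21] = 28, x[22] = 51, x[23] = 36, x[24] = 15, x[25] = 21, x[26] = 53, x[27] = 27, x[28] = 26, x[29] = 1.
The sequence repeats with period 29.
(329 - 0) mod 29 = 10, so x[329] = x[10] = 16.

16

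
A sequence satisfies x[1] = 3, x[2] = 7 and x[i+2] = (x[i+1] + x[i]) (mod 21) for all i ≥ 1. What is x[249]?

18

x[1] = 3, x[2] = 7, x[3] = 10, x[4] = 17, x[5] = 6, x[6] = 2, x[7] = 8, x[8] = 10, x[9] = 18, x[10] = 7, x[11] = 4, x[12] = 11, x[13] = 15, x[14] = 5, x[15] = 20, x[16] = 4, x[17] = 3, x[18] = 7.
Since (x[17], x[18]) = (x[1], x[2]) = (3, 7) (two consecutive terms determine the rest), the sequence is periodic with period 16.
So x[249] = x[1 + ((249-1) mod 16)] = x[9] = 18.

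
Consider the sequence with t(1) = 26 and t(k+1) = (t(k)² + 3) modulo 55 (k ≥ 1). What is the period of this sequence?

t(1) = 26,  t(2) = 19,  t(3) = 34,  t(4) = 4,  t(5) = 19.
Since t(5) = t(2) = 19, the sequence is eventually periodic: after a pre-period of length 1 it cycles with period 3.

3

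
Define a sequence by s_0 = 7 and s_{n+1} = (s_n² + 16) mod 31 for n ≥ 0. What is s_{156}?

30

Computing terms: s_0 = 7,  s_1 = 3,  s_2 = 25,  s_3 = 21,  s_4 = 23,  s_5 = 18,  s_6 = 30,  s_7 = 17,  s_8 = 26,  s_9 = 10,  s_{10} = 23.
Since s_{10} = s_4 = 23, the sequence is eventually periodic: after a pre-period of length 4 it cycles with period 6.
For n ≥ 4, s_n depends only on (n - 4) mod 6. (156 - 4) mod 6 = 2, so s_{156} = s_6 = 30.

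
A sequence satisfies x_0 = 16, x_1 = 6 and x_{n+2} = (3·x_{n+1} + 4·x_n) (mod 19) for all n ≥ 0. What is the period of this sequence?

Computing terms: x_0 = 16; x_1 = 6; x_2 = 6; x_3 = 4; x_4 = 17; x_5 = 10; x_6 = 3; x_7 = 11; x_8 = 7; x_9 = 8; x_{10} = 14; x_{11} = 17; x_{12} = 12; x_{13} = 9; x_{14} = 18; x_{15} = 14; x_{16} = 0; x_{17} = 18; x_{18} = 16; x_{19} = 6.
The sequence repeats with period 18.

18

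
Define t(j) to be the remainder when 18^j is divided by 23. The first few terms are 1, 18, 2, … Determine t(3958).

12

Listing terms: t(0) = 1; t(1) = 18; t(2) = 2; t(3) = 13; t(4) = 4; t(5) = 3; t(6) = 8; t(7) = 6; t(8) = 16; t(9) = 12; t(10) = 9; t(11) = 1.
The sequence repeats with period 11.
(3958 - 0) mod 11 = 9, so t(3958) = t(9) = 12.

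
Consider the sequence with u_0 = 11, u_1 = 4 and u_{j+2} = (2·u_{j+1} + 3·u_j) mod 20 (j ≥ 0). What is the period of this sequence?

4

Listing terms: u_0 = 11,  u_1 = 4,  u_2 = 1,  u_3 = 14,  u_4 = 11,  u_5 = 4.
The sequence repeats with period 4.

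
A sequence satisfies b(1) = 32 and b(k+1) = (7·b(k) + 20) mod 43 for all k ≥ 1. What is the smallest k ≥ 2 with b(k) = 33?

4

Listing terms: b(1) = 32, b(2) = 29, b(3) = 8, b(4) = 33, b(5) = 36, b(6) = 14, b(7) = 32.
The sequence repeats with period 6.
The value 33 first appears (with k ≥ 2) at b(4).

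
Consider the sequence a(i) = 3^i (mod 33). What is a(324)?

We have a(1) = 3, a(2) = 9, a(3) = 27, a(4) = 15, a(5) = 12, a(6) = 3.
Since a(6) = a(1) = 3, the sequence is periodic with period 5.
So a(324) = a(1 + ((324-1) mod 5)) = a(4) = 15.

15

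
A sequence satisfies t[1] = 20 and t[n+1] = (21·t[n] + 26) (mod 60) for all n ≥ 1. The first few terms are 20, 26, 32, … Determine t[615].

44

t[1] = 20, t[2] = 26, t[3] = 32, t[4] = 38, t[5] = 44, t[6] = 50, t[7] = 56, t[8] = 2, t[9] = 8, t[10] = 14, t[11] = 20.
The sequence repeats with period 10.
(615 - 1) mod 10 = 4, so t[615] = t[5] = 44.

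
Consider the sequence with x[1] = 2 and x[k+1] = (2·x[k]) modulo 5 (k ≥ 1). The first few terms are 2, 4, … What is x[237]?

2

Computing terms: x[1] = 2,  x[2] = 4,  x[3] = 3,  x[4] = 1,  x[5] = 2.
The sequence repeats with period 4.
So x[237] = x[1 + ((237-1) mod 4)] = x[1] = 2.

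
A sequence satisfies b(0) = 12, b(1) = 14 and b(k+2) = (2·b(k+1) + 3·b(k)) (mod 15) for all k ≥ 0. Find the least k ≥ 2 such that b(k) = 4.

Listing terms: b(0) = 12, b(1) = 14, b(2) = 4, b(3) = 5, b(4) = 7, b(5) = 14, b(6) = 4.
Since (b(5), b(6)) = (b(1), b(2)) = (14, 4) (two consecutive terms determine the rest), the sequence is eventually periodic: after a pre-period of length 1 it cycles with period 4.
The value 4 first appears (with k ≥ 2) at b(2).

2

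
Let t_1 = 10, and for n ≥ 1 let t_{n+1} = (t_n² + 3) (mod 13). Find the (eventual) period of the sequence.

5

Computing terms: t_1 = 10,  t_2 = 12,  t_3 = 4,  t_4 = 6,  t_5 = 0,  t_6 = 3,  t_7 = 12.
Since t_7 = t_2 = 12, the sequence is eventually periodic: after a pre-period of length 1 it cycles with period 5.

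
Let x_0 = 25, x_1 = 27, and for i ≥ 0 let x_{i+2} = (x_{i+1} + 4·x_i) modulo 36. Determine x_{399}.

35

x_0 = 25,  x_1 = 27,  x_2 = 19,  x_3 = 19,  x_4 = 23,  x_5 = 27,  x_6 = 11,  x_7 = 11,  x_8 = 19,  x_9 = 27,  x_{10} = 31,  x_{11} = 31,  x_{12} = 11,  x_{13} = 27,  x_{14} = 35,  x_{15} = 35,  x_{16} = 31,  x_{17} = 27,  x_{18} = 7,  x_{19} = 7,  x_{20} = 35,  x_{21} = 27,  x_{22} = 23,  x_{23} = 23,  x_{24} = 7,  x_{25} = 27,  x_{26} = 19.
Since (x_{25}, x_{26}) = (x_1, x_2) = (27, 19) (two consecutive terms determine the rest), the sequence is eventually periodic: after a pre-period of length 1 it cycles with period 24.
For i ≥ 1, x_i depends only on (i - 1) mod 24. (399 - 1) mod 24 = 14, so x_{399} = x_{15} = 35.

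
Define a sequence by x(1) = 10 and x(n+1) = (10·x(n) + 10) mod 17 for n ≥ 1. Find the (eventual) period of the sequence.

We have x(1) = 10; x(2) = 8; x(3) = 5; x(4) = 9; x(5) = 15; x(6) = 7; x(7) = 12; x(8) = 11; x(9) = 1; x(10) = 3; x(11) = 6; x(12) = 2; x(13) = 13; x(14) = 4; x(15) = 16; x(16) = 0; x(17) = 10.
Since x(17) = x(1) = 10, the sequence is periodic with period 16.

16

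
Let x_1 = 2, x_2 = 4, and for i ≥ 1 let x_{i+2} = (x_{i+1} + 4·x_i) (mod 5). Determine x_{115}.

We have x_1 = 2,  x_2 = 4,  x_3 = 2,  x_4 = 3,  x_5 = 1,  x_6 = 3,  x_7 = 2,  x_8 = 4.
The sequence repeats with period 6.
(115 - 1) mod 6 = 0, so x_{115} = x_1 = 2.

2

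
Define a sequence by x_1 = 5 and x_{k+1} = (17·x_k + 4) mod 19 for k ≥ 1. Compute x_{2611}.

5

x_1 = 5,  x_2 = 13,  x_3 = 16,  x_4 = 10,  x_5 = 3,  x_6 = 17,  x_7 = 8,  x_8 = 7,  x_9 = 9,  x_{10} = 5.
Since x_{10} = x_1 = 5, the sequence is periodic with period 9.
So x_{2611} = x_{1 + ((2611-1) mod 9)} = x_1 = 5.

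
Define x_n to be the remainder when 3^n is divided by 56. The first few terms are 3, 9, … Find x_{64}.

25

Listing terms: x_1 = 3,  x_2 = 9,  x_3 = 27,  x_4 = 25,  x_5 = 19,  x_6 = 1,  x_7 = 3.
Since x_7 = x_1 = 3, the sequence is periodic with period 6.
So x_{64} = x_{1 + ((64-1) mod 6)} = x_4 = 25.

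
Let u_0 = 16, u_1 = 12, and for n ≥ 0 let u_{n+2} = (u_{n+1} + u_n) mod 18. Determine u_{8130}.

u_0 = 16, u_1 = 12, u_2 = 10, u_3 = 4, u_4 = 14, u_5 = 0, u_6 = 14, u_7 = 14, u_8 = 10, u_9 = 6, u_{10} = 16, u_{11} = 4, u_{12} = 2, u_{13} = 6, u_{14} = 8, u_{15} = 14, u_{16} = 4, u_{17} = 0, u_{18} = 4, u_{19} = 4, u_{20} = 8, u_{21} = 12, u_{22} = 2, u_{23} = 14, u_{24} = 16, u_{25} = 12.
The sequence repeats with period 24.
So u_{8130} = u_{0 + ((8130-0) mod 24)} = u_{18} = 4.

4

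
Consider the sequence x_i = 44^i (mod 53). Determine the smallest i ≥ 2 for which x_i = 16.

We have x_1 = 44, x_2 = 28, x_3 = 13, x_4 = 42, x_5 = 46, x_6 = 10, x_7 = 16, x_8 = 15, x_9 = 24, x_{10} = 49, x_{11} = 36, x_{12} = 47, x_{13} = 1, x_{14} = 44.
The sequence repeats with period 13.
The value 16 first appears (with i ≥ 2) at x_7.

7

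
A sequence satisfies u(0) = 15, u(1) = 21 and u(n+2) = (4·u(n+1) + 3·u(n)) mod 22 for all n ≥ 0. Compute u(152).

Computing terms: u(0) = 15, u(1) = 21, u(2) = 19, u(3) = 7, u(4) = 19, u(5) = 9, u(6) = 5, u(7) = 3, u(8) = 5, u(9) = 7, u(10) = 21, u(11) = 17, u(12) = 21, u(13) = 3, u(14) = 9, u(15) = 1, u(16) = 9, u(17) = 17, u(18) = 7, u(19) = 13, u(20) = 7, u(21) = 1, u(22) = 3, u(23) = 15, u(24) = 3, u(25) = 13, u(26) = 17, u(27) = 19, u(28) = 17, u(29) = 15, u(30) = 1, u(31) = 5, u(32) = 1, u(33) = 19, u(34) = 13, u(35) = 21, u(36) = 13, u(37) = 5, u(38) = 15, u(39) = 9, u(40) = 15, u(41) = 21.
The sequence repeats with period 40.
(152 - 0) mod 40 = 32, so u(152) = u(32) = 1.

1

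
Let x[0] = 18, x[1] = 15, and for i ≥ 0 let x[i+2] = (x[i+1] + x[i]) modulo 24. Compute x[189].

Listing terms: x[0] = 18, x[1] = 15, x[2] = 9, x[3] = 0, x[4] = 9, x[5] = 9, x[6] = 18, x[7] = 3, x[8] = 21, x[9] = 0, x[10] = 21, x[11] = 21, x[12] = 18, x[13] = 15.
The sequence repeats with period 12.
(189 - 0) mod 12 = 9, so x[189] = x[9] = 0.

0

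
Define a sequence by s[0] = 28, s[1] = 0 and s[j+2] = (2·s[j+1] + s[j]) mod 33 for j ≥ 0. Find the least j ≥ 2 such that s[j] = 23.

Computing terms: s[0] = 28; s[1] = 0; s[2] = 28; s[3] = 23; s[4] = 8; s[5] = 6; s[6] = 20; s[7] = 13; s[8] = 13; s[9] = 6; s[10] = 25; s[11] = 23; s[12] = 5; s[13] = 0; s[14] = 5; s[15] = 10; s[16] = 25; s[17] = 27; s[18] = 13; s[19] = 20; s[20] = 20; s[21] = 27; s[22] = 8; s[23] = 10; s[24] = 28; s[25] = 0.
The sequence repeats with period 24.
The value 23 first appears (with j ≥ 2) at s[3].

3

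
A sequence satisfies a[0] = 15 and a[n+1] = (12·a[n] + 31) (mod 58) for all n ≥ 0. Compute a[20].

Computing terms: a[0] = 15, a[1] = 37, a[2] = 11, a[3] = 47, a[4] = 15.
Since a[4] = a[0] = 15, the sequence is periodic with period 4.
So a[20] = a[0 + ((20-0) mod 4)] = a[0] = 15.

15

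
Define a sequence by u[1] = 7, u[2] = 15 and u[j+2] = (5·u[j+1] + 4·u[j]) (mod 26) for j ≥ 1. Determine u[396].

1

u[1] = 7; u[2] = 15; u[3] = 25; u[4] = 3; u[5] = 11; u[6] = 15; u[7] = 15; u[8] = 5; u[9] = 7; u[10] = 3; u[11] = 17; u[12] = 19; u[13] = 7; u[14] = 7; u[15] = 11; u[16] = 5; u[17] = 17; u[18] = 1; u[19] = 21; u[20] = 5; u[21] = 5; u[22] = 19; u[23] = 11; u[24] = 1; u[25] = 23; u[26] = 15; u[27] = 11; u[28] = 11; u[29] = 21; u[30] = 19; u[31] = 23; u[32] = 9; u[33] = 7; u[34] = 19; u[35] = 19; u[36] = 15; u[37] = 21; u[38] = 9; u[39] = 25; u[40] = 5; u[41] = 21; u[42] = 21; u[43] = 7; u[44] = 15.
The sequence repeats with period 42.
So u[396] = u[1 + ((396-1) mod 42)] = u[18] = 1.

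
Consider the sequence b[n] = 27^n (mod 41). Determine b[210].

32

We have b[0] = 1, b[1] = 27, b[2] = 32, b[3] = 3, b[4] = 40, b[5] = 14, b[6] = 9, b[7] = 38, b[8] = 1.
The sequence repeats with period 8.
(210 - 0) mod 8 = 2, so b[210] = b[2] = 32.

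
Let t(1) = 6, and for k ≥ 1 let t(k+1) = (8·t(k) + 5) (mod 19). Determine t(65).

Listing terms: t(1) = 6,  t(2) = 15,  t(3) = 11,  t(4) = 17,  t(5) = 8,  t(6) = 12,  t(7) = 6.
Since t(7) = t(1) = 6, the sequence is periodic with period 6.
So t(65) = t(1 + ((65-1) mod 6)) = t(5) = 8.

8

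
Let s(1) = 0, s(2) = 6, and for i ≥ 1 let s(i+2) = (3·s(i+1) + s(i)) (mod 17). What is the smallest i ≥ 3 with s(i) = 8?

6

We have s(1) = 0,  s(2) = 6,  s(3) = 1,  s(4) = 9,  s(5) = 11,  s(6) = 8,  s(7) = 1,  s(8) = 11,  s(9) = 0,  s(10) = 11,  s(11) = 16,  s(12) = 8,  s(13) = 6,  s(14) = 9,  s(15) = 16,  s(16) = 6,  s(17) = 0,  s(18) = 6.
Since (s(17), s(18)) = (s(1), s(2)) = (0, 6) (two consecutive terms determine the rest), the sequence is periodic with period 16.
The value 8 first appears (with i ≥ 3) at s(6).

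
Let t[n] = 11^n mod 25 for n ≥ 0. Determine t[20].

t[0] = 1, t[1] = 11, t[2] = 21, t[3] = 6, t[4] = 16, t[5] = 1.
The sequence repeats with period 5.
So t[20] = t[0 + ((20-0) mod 5)] = t[0] = 1.

1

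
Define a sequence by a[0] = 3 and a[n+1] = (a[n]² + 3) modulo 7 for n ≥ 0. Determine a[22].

Computing terms: a[0] = 3,  a[1] = 5,  a[2] = 0,  a[3] = 3.
Since a[3] = a[0] = 3, the sequence is periodic with period 3.
So a[22] = a[0 + ((22-0) mod 3)] = a[1] = 5.

5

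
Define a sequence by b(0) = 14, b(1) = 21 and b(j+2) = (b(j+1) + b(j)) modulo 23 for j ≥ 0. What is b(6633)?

Listing terms: b(0) = 14,  b(1) = 21,  b(2) = 12,  b(3) = 10,  b(4) = 22,  b(5) = 9,  b(6) = 8,  b(7) = 17,  b(8) = 2,  b(9) = 19,  b(10) = 21,  b(11) = 17,  b(12) = 15,  b(13) = 9,  b(14) = 1,  b(15) = 10,  b(16) = 11,  b(17) = 21,  b(18) = 9,  b(19) = 7,  b(20) = 16,  b(21) = 0,  b(22) = 16,  b(23) = 16,  b(24) = 9,  b(25) = 2,  b(26) = 11,  b(27) = 13,  b(28) = 1,  b(29) = 14,  b(30) = 15,  b(31) = 6,  b(32) = 21,  b(33) = 4,  b(34) = 2,  b(35) = 6,  b(36) = 8,  b(37) = 14,  b(38) = 22,  b(39) = 13,  b(40) = 12,  b(41) = 2,  b(42) = 14,  b(43) = 16,  b(44) = 7,  b(45) = 0,  b(46) = 7,  b(47) = 7,  b(48) = 14,  b(49) = 21.
The sequence repeats with period 48.
So b(6633) = b(0 + ((6633-0) mod 48)) = b(9) = 19.

19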